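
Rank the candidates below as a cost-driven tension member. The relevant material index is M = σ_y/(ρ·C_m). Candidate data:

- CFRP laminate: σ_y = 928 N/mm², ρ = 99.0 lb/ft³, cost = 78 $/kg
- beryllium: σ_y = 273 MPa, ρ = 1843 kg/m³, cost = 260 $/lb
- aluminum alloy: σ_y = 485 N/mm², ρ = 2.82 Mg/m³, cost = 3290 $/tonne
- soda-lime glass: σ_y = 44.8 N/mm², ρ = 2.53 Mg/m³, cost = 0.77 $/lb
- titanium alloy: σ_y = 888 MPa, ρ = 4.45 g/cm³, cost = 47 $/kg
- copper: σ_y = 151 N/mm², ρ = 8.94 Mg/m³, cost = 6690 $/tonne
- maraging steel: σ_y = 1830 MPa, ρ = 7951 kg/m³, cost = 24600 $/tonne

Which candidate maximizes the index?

aluminum alloy

Putting every candidate on a common basis:
  CFRP laminate: σ_y = 928.0 MPa, ρ = 1586 kg/m³, cost = 78.00 $/kg
  beryllium: σ_y = 273.0 MPa, ρ = 1843 kg/m³, cost = 573.2 $/kg
  aluminum alloy: σ_y = 485.0 MPa, ρ = 2820 kg/m³, cost = 3.290 $/kg
  soda-lime glass: σ_y = 44.80 MPa, ρ = 2530 kg/m³, cost = 1.698 $/kg
  titanium alloy: σ_y = 888.0 MPa, ρ = 4450 kg/m³, cost = 47.00 $/kg
  copper: σ_y = 151.0 MPa, ρ = 8940 kg/m³, cost = 6.690 $/kg
  maraging steel: σ_y = 1830 MPa, ρ = 7951 kg/m³, cost = 24.60 $/kg
  aluminum alloy: M = 52.3 kN·m per $
  soda-lime glass: M = 10.4 kN·m per $
  maraging steel: M = 9.36 kN·m per $
  CFRP laminate: M = 7.50 kN·m per $
  titanium alloy: M = 4.25 kN·m per $
  copper: M = 2.52 kN·m per $
  beryllium: M = 0.258 kN·m per $
Aluminum alloy ranks first.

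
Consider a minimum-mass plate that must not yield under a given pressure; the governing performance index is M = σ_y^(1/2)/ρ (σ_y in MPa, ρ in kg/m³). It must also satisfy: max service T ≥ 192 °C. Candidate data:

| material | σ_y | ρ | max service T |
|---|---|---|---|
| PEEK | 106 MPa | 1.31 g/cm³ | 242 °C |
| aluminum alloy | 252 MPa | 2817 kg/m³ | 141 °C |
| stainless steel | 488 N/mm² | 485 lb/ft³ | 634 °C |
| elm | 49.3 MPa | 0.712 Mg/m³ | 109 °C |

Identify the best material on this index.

Screen on constraints: max service T ≥ 192 °C. Survivors: PEEK, stainless steel.
Normalizing units and computing the index:
  PEEK: σ_y = 106.0 MPa, ρ = 1310 kg/m³
  stainless steel: σ_y = 488.0 MPa, ρ = 7769 kg/m³
  PEEK: M = 7.86×10⁻³
  stainless steel: M = 2.84×10⁻³
The maximum is for PEEK.

PEEK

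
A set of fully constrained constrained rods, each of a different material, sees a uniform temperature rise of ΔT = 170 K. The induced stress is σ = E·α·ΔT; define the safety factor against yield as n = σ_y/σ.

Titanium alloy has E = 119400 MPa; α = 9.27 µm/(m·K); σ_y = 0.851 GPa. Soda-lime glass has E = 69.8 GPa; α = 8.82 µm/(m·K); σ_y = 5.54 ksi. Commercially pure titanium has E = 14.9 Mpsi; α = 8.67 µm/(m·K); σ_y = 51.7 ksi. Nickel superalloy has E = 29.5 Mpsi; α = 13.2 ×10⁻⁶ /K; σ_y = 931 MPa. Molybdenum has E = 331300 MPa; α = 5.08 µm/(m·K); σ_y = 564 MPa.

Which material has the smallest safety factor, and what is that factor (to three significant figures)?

soda-lime glass, n = 0.365

In consistent units (E in GPa, α in ×10⁻⁶/K, σ_y in MPa):
  titanium alloy: E = 119.4, α = 9.27, σ_y = 851.0 → σ = 188 MPa, n = 4.52
  soda-lime glass: E = 69.80, α = 8.82, σ_y = 38.20 → σ = 105 MPa, n = 0.365
  commercially pure titanium: E = 102.7, α = 8.67, σ_y = 356.5 → σ = 151 MPa, n = 2.35
  nickel superalloy: E = 203.4, α = 13.2, σ_y = 931.0 → σ = 456 MPa, n = 2.04
  molybdenum: E = 331.3, α = 5.08, σ_y = 564.0 → σ = 286 MPa, n = 1.97
The minimum is soda-lime glass at n = 0.365.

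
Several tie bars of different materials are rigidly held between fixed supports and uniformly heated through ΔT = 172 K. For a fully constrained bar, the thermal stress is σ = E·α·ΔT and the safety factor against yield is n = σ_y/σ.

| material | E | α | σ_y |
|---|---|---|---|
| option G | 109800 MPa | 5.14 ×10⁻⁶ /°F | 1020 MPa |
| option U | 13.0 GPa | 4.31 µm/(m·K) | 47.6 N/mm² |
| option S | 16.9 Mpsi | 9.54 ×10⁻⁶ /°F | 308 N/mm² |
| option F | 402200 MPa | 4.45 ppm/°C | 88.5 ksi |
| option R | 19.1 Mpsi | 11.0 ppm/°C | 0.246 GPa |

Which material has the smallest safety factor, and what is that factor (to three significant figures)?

Converting E to GPa, α to ×10⁻⁶/K, σ_y to MPa, then σ and n for each:
  option G: E = 109.8, α = 9.25, σ_y = 1020 → σ = 175 MPa, n = 5.84
  option U: E = 13.00, α = 4.31, σ_y = 47.60 → σ = 9.64 MPa, n = 4.94
  option S: E = 116.5, α = 17.2, σ_y = 308.0 → σ = 344 MPa, n = 0.895
  option F: E = 402.2, α = 4.45, σ_y = 610.2 → σ = 308 MPa, n = 1.98
  option R: E = 131.7, α = 11.0, σ_y = 246.0 → σ = 249 MPa, n = 0.987
Option S has the lowest safety factor, n = 0.895.

option S, n = 0.895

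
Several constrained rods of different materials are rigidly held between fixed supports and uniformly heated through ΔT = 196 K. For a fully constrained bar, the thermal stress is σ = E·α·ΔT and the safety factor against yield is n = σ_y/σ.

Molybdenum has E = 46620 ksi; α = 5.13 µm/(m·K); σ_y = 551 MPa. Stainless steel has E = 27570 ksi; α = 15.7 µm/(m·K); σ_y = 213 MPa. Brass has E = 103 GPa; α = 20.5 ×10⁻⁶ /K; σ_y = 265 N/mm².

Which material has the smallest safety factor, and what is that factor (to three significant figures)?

stainless steel, n = 0.364

Per material, after unit conversion:
  molybdenum: E = 321.4, α = 5.13, σ_y = 551.0 → σ = 323 MPa, n = 1.70
  stainless steel: E = 190.1, α = 15.7, σ_y = 213.0 → σ = 585 MPa, n = 0.364
  brass: E = 103.0, α = 20.5, σ_y = 265.0 → σ = 414 MPa, n = 0.640
Smallest n: stainless steel with n = 0.364.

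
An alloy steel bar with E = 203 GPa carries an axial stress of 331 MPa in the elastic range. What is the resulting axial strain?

ε = σ/E = 331 / 203000 = 1.63×10⁻³.

1.63×10⁻³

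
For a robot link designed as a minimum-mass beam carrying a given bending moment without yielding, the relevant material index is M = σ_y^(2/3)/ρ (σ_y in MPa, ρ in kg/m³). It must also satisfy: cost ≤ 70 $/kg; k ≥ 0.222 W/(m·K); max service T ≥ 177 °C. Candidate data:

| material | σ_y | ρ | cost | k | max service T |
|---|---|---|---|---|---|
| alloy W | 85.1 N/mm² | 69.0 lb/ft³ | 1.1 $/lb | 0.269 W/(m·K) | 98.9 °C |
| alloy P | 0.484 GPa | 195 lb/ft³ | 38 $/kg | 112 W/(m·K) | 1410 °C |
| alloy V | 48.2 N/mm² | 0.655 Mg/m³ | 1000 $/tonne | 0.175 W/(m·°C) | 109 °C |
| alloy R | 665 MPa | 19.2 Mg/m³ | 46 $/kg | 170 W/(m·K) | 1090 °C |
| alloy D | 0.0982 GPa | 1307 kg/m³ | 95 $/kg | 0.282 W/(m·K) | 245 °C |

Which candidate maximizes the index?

alloy P

Screen on constraints: cost ≤ 70 $/kg; k ≥ 0.222 W/(m·K); max service T ≥ 177 °C. Survivors: alloy P, alloy R.
Putting every candidate on a common basis:
  alloy P: σ_y = 484.0 MPa, ρ = 3124 kg/m³
  alloy R: σ_y = 665.0 MPa, ρ = 19200 kg/m³
  alloy P: M = 19.7×10⁻³
  alloy R: M = 3.97×10⁻³
The maximum is for alloy P.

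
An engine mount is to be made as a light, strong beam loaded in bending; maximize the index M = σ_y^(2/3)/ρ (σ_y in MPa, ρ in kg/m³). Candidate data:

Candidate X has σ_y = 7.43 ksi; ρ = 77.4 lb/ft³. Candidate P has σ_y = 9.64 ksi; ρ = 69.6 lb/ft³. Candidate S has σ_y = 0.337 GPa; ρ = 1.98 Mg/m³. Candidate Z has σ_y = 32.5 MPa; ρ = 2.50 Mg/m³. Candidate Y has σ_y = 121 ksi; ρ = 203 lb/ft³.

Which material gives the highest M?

candidate Y

Putting every candidate on a common basis:
  candidate X: σ_y = 51.23 MPa, ρ = 1240 kg/m³
  candidate P: σ_y = 66.47 MPa, ρ = 1115 kg/m³
  candidate S: σ_y = 337.0 MPa, ρ = 1980 kg/m³
  candidate Z: σ_y = 32.50 MPa, ρ = 2500 kg/m³
  candidate Y: σ_y = 834.3 MPa, ρ = 3252 kg/m³
  candidate Y: M = 27.3×10⁻³
  candidate S: M = 24.5×10⁻³
  candidate P: M = 14.7×10⁻³
  candidate X: M = 11.1×10⁻³
  candidate Z: M = 4.07×10⁻³
Candidate Y ranks first.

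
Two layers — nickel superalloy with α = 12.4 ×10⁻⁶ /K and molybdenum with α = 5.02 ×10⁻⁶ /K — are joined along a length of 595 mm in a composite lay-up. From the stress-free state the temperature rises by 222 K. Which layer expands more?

nickel superalloy

α(nickel superalloy) = 12.4×10⁻⁶/K vs α(molybdenum) = 5.02×10⁻⁶/K.
Higher α expands more for the same ΔT: nickel superalloy.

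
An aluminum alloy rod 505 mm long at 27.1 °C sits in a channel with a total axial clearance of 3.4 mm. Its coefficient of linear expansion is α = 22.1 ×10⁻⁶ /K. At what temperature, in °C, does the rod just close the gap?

α·L₀·ΔT = 3.4 mm ⇒ ΔT = 3.4 / (22.1×10⁻⁶ × 505.0) = 304.6 K.
T = 27.1 + 304.6 = 331.7 °C.

332 °C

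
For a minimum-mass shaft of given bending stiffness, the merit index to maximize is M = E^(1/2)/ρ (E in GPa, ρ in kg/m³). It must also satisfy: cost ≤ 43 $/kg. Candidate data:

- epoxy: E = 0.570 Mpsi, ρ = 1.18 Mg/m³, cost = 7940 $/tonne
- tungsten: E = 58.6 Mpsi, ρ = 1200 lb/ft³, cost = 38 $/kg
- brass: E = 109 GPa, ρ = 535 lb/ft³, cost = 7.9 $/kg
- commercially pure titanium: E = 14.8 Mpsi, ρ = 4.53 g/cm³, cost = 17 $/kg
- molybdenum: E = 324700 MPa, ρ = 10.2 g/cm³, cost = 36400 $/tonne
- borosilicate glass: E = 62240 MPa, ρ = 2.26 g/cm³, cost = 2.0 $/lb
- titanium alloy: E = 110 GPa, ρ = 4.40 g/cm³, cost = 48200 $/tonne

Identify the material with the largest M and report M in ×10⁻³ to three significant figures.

borosilicate glass, M = 3.49×10⁻³

Screen on constraints: cost ≤ 43 $/kg. Survivors: epoxy, tungsten, brass, commercially pure titanium, molybdenum, borosilicate glass.
Normalizing units and computing the index:
  epoxy: E = 3.930 GPa, ρ = 1180 kg/m³
  tungsten: E = 404.0 GPa, ρ = 19220 kg/m³
  brass: E = 109.0 GPa, ρ = 8570 kg/m³
  commercially pure titanium: E = 102.0 GPa, ρ = 4530 kg/m³
  molybdenum: E = 324.7 GPa, ρ = 10200 kg/m³
  borosilicate glass: E = 62.24 GPa, ρ = 2260 kg/m³
  borosilicate glass: M = 3.49×10⁻³
  commercially pure titanium: M = 2.23×10⁻³
  molybdenum: M = 1.77×10⁻³
  epoxy: M = 1.68×10⁻³
  brass: M = 1.22×10⁻³
  tungsten: M = 1.05×10⁻³
The maximum is for borosilicate glass.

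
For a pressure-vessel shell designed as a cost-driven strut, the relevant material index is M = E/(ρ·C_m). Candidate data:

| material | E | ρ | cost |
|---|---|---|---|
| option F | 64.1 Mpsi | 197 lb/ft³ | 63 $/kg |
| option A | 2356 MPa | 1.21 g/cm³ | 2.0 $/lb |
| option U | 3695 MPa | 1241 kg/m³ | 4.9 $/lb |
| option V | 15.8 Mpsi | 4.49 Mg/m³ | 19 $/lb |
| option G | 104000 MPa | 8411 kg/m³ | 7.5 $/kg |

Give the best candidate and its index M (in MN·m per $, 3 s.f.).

option F, M = 2.22 MN·m per $

Putting every candidate on a common basis:
  option F: E = 442.0 GPa, ρ = 3156 kg/m³, cost = 63.00 $/kg
  option A: E = 2.356 GPa, ρ = 1210 kg/m³, cost = 4.409 $/kg
  option U: E = 3.695 GPa, ρ = 1241 kg/m³, cost = 10.80 $/kg
  option V: E = 108.9 GPa, ρ = 4490 kg/m³, cost = 41.89 $/kg
  option G: E = 104.0 GPa, ρ = 8411 kg/m³, cost = 7.500 $/kg
  option F: M = 2.22 MN·m per $
  option G: M = 1.65 MN·m per $
  option V: M = 0.579 MN·m per $
  option A: M = 0.442 MN·m per $
  option U: M = 0.276 MN·m per $
Option F has the largest M.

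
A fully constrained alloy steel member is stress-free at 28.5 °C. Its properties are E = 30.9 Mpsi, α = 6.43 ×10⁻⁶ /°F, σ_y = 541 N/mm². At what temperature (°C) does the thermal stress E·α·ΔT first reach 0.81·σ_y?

E = 30.9 Mpsi = 213.0 GPa.
α = 6.43×10⁻⁶/°F × 9/5 = 11.6×10⁻⁶/K.
σ_y = 541 N/mm² = 541.0 MPa.
E·α·ΔT = 438.2 MPa ⇒ ΔT = 438.2 / (213.0×10³ × 11.6×10⁻⁶) = 177.7 K.
T = 28.5 + 177.7 = 206.2 °C.

206 °C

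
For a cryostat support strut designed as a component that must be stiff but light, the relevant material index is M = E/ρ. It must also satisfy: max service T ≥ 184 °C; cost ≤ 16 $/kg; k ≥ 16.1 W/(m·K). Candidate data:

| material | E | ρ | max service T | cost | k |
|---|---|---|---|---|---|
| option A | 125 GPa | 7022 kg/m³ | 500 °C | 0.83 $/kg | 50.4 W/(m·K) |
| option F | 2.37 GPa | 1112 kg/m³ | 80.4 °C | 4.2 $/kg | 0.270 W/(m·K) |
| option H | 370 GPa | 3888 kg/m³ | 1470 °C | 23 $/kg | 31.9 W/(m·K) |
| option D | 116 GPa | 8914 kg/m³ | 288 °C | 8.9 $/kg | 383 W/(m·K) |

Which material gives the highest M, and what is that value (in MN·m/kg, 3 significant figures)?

option A, M = 17.8 MN·m/kg

Screen on constraints: max service T ≥ 184 °C; cost ≤ 16 $/kg; k ≥ 16.1 W/(m·K). Survivors: option A, option D.
Computing M directly (units already consistent):
  option A: M = 17.8 MN·m/kg
  option D: M = 13.0 MN·m/kg
Option A ranks first.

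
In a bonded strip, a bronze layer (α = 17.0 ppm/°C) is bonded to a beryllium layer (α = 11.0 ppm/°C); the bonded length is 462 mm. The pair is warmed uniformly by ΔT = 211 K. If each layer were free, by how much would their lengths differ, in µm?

Δα = |17.0 − 11.0|×10⁻⁶/K = 6.00×10⁻⁶/K.
ΔL_mismatch = Δα·L·ΔT = 6.00×10⁻⁶ × 462.0 mm × 211.0 K = 585 µm.

585 µm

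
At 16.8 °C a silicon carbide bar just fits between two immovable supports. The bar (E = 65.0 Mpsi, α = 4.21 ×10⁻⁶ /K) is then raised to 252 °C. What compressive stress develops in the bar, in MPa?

444 MPa

E = 65.0 Mpsi = 448.2 GPa.
ΔT = 235.2 K. Constrained thermal stress σ = E·α·ΔT = 448.2×10³ MPa × 4.21×10⁻⁶ × 235.2 = 444 MPa (compressive).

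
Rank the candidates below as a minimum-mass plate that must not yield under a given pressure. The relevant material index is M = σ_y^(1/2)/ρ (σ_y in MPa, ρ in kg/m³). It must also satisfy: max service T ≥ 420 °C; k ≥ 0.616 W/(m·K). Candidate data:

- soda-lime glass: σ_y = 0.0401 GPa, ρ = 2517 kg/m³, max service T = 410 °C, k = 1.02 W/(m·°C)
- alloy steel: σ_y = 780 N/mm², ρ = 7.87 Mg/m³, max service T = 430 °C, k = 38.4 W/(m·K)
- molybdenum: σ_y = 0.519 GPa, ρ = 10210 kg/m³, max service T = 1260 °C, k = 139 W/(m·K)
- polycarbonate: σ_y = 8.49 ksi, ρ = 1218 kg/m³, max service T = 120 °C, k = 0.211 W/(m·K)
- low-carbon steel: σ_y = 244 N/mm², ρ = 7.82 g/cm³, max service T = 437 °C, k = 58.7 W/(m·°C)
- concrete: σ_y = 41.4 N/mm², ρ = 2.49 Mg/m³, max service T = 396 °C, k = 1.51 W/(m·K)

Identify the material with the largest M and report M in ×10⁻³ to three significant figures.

Screen on constraints: max service T ≥ 420 °C; k ≥ 0.616 W/(m·K). Survivors: alloy steel, molybdenum, low-carbon steel.
After converting to SI:
  alloy steel: σ_y = 780.0 MPa, ρ = 7870 kg/m³
  molybdenum: σ_y = 519.0 MPa, ρ = 10210 kg/m³
  low-carbon steel: σ_y = 244.0 MPa, ρ = 7820 kg/m³
  alloy steel: M = 3.55×10⁻³
  molybdenum: M = 2.23×10⁻³
  low-carbon steel: M = 2.00×10⁻³
Alloy steel ranks first.

alloy steel, M = 3.55×10⁻³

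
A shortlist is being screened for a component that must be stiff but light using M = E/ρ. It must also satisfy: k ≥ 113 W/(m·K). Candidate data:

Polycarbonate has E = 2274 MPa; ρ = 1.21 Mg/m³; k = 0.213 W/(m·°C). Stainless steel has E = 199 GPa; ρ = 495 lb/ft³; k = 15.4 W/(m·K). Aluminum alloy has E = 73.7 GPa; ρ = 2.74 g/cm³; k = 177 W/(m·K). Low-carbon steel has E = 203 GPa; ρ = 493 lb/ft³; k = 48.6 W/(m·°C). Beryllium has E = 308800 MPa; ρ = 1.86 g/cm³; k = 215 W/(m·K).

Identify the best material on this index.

beryllium

Screen on constraints: k ≥ 113 W/(m·K). Survivors: aluminum alloy, beryllium.
Putting every candidate on a common basis:
  aluminum alloy: E = 73.70 GPa, ρ = 2740 kg/m³
  beryllium: E = 308.8 GPa, ρ = 1860 kg/m³
  beryllium: M = 166 MN·m/kg
  aluminum alloy: M = 26.9 MN·m/kg
Highest index: beryllium.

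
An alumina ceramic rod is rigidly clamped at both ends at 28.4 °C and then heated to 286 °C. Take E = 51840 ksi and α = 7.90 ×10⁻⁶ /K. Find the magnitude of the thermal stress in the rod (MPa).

E = 51840 ksi = 357.4 GPa.
ΔT = 257.6 K. Constrained thermal stress σ = E·α·ΔT = 357.4×10³ MPa × 7.90×10⁻⁶ × 257.6 = 727 MPa (compressive).

727 MPa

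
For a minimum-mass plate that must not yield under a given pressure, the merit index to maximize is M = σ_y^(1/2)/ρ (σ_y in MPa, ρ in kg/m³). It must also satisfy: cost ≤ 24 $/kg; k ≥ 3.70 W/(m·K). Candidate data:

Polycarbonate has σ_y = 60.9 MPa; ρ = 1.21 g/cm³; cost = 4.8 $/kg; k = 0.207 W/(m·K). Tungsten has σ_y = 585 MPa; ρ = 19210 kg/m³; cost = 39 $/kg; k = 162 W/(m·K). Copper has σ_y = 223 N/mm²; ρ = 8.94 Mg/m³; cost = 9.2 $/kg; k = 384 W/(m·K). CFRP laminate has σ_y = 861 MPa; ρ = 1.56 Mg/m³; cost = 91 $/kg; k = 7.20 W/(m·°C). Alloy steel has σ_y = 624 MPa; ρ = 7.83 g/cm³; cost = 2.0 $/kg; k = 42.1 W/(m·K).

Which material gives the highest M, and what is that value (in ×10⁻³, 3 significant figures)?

alloy steel, M = 3.19×10⁻³

Screen on constraints: cost ≤ 24 $/kg; k ≥ 3.70 W/(m·K). Survivors: copper, alloy steel.
In SI units:
  copper: σ_y = 223.0 MPa, ρ = 8940 kg/m³
  alloy steel: σ_y = 624.0 MPa, ρ = 7830 kg/m³
  alloy steel: M = 3.19×10⁻³
  copper: M = 1.67×10⁻³
Alloy steel has the largest M.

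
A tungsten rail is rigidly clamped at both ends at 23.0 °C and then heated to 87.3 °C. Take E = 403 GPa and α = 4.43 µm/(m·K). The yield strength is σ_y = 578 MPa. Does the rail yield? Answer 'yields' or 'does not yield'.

ΔT = 64.30 K. Constrained thermal stress σ = E·α·ΔT = 403.0×10³ MPa × 4.43×10⁻⁶ × 64.30 = 115 MPa (compressive).
Compare to σ_y = 578 MPa: σ < σ_y, so it does not yield.

does not yield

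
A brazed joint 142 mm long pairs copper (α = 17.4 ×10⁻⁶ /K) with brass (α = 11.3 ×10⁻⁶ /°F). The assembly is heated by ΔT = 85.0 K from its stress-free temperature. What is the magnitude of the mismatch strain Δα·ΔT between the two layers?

2.50×10⁻⁴

brass: α = 11.3×10⁻⁶/°F × 9/5 = 20.3×10⁻⁶/K.
Δα = |17.4 − 20.3|×10⁻⁶/K = 2.94×10⁻⁶/K.
Mismatch strain = Δα·ΔT = 2.94×10⁻⁶ × 85.0 = 2.50×10⁻⁴.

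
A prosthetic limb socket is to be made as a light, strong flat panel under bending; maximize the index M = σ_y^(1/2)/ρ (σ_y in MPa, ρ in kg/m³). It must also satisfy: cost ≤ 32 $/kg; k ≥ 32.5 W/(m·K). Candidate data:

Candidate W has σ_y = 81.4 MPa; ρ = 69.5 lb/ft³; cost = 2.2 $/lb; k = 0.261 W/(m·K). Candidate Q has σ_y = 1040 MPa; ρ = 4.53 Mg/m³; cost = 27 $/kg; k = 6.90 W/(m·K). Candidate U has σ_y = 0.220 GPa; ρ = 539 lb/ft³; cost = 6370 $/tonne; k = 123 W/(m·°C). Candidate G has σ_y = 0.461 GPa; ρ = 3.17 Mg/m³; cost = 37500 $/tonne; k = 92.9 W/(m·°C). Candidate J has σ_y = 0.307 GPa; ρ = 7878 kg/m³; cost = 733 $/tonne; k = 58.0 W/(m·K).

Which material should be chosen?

candidate J

Screen on constraints: cost ≤ 32 $/kg; k ≥ 32.5 W/(m·K). Survivors: candidate U, candidate J.
Normalizing units and computing the index:
  candidate U: σ_y = 220.0 MPa, ρ = 8634 kg/m³
  candidate J: σ_y = 307.0 MPa, ρ = 7878 kg/m³
  candidate J: M = 2.22×10⁻³
  candidate U: M = 1.72×10⁻³
Candidate J ranks first.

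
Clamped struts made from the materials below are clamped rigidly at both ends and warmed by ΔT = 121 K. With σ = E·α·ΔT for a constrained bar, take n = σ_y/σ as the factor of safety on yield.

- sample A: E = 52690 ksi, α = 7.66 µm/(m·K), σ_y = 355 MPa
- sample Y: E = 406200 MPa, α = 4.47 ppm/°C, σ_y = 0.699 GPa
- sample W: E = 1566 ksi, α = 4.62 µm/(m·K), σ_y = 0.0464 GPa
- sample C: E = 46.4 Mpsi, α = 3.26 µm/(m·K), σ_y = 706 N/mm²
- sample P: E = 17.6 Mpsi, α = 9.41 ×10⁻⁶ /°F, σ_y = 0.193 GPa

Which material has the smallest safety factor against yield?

Per material, after unit conversion:
  sample A: E = 363.3, α = 7.66, σ_y = 355.0 → σ = 337 MPa, n = 1.05
  sample Y: E = 406.2, α = 4.47, σ_y = 699.0 → σ = 220 MPa, n = 3.18
  sample W: E = 10.80, α = 4.62, σ_y = 46.40 → σ = 6.04 MPa, n = 7.69
  sample C: E = 319.9, α = 3.26, σ_y = 706.0 → σ = 126 MPa, n = 5.59
  sample P: E = 121.3, α = 16.9, σ_y = 193.0 → σ = 249 MPa, n = 0.776
Sample P has the lowest safety factor, n = 0.776.

sample P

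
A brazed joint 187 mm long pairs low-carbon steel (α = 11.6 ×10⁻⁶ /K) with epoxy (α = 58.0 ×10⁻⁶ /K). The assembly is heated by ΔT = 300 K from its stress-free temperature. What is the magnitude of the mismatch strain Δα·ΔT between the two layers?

0.0139

Δα = |11.6 − 58.0|×10⁻⁶/K = 46.4×10⁻⁶/K.
Mismatch strain = Δα·ΔT = 46.4×10⁻⁶ × 300.0 = 0.0139.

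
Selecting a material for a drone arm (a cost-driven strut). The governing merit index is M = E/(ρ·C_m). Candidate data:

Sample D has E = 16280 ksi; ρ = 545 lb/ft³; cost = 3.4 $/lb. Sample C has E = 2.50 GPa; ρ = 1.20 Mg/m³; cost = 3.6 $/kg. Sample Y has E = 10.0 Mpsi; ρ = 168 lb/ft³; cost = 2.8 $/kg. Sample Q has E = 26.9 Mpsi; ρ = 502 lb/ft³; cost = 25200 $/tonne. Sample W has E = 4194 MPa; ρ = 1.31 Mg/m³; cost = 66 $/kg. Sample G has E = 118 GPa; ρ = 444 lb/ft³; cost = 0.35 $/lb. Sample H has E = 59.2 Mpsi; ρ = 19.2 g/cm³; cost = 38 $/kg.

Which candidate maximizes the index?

sample G

After converting to SI:
  sample D: E = 112.2 GPa, ρ = 8730 kg/m³, cost = 7.496 $/kg
  sample C: E = 2.500 GPa, ρ = 1200 kg/m³, cost = 3.600 $/kg
  sample Y: E = 68.95 GPa, ρ = 2691 kg/m³, cost = 2.800 $/kg
  sample Q: E = 185.5 GPa, ρ = 8041 kg/m³, cost = 25.20 $/kg
  sample W: E = 4.194 GPa, ρ = 1310 kg/m³, cost = 66.00 $/kg
  sample G: E = 118.0 GPa, ρ = 7112 kg/m³, cost = 0.7716 $/kg
  sample H: E = 408.2 GPa, ρ = 19200 kg/m³, cost = 38.00 $/kg
  sample G: M = 21.5 MN·m per $
  sample Y: M = 9.15 MN·m per $
  sample D: M = 1.72 MN·m per $
  sample Q: M = 0.915 MN·m per $
  sample C: M = 0.579 MN·m per $
  sample H: M = 0.559 MN·m per $
  sample W: M = 0.0485 MN·m per $
The maximum is for sample G.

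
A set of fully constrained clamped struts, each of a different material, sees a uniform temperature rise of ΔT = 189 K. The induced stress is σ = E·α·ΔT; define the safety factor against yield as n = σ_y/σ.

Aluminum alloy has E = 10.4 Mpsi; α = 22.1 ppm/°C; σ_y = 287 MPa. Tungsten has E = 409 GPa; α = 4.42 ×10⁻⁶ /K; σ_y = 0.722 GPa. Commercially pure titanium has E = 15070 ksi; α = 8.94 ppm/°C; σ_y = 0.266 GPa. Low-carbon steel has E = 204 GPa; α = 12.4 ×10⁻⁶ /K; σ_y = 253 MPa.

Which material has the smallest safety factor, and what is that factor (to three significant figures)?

low-carbon steel, n = 0.529

Per material, after unit conversion:
  aluminum alloy: E = 71.71, α = 22.1, σ_y = 287.0 → σ = 300 MPa, n = 0.958
  tungsten: E = 409.0, α = 4.42, σ_y = 722.0 → σ = 342 MPa, n = 2.11
  commercially pure titanium: E = 103.9, α = 8.94, σ_y = 266.0 → σ = 176 MPa, n = 1.52
  low-carbon steel: E = 204.0, α = 12.4, σ_y = 253.0 → σ = 478 MPa, n = 0.529
The minimum is low-carbon steel at n = 0.529.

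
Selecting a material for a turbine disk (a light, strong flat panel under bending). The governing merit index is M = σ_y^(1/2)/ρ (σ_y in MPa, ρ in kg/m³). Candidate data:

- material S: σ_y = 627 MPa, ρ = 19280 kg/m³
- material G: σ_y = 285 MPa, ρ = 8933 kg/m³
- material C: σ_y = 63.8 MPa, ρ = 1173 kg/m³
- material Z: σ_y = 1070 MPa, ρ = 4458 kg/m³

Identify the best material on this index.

Computing M directly (units already consistent):
  material Z: M = 7.34×10⁻³
  material C: M = 6.81×10⁻³
  material G: M = 1.89×10⁻³
  material S: M = 1.30×10⁻³
Material Z ranks first.

material Z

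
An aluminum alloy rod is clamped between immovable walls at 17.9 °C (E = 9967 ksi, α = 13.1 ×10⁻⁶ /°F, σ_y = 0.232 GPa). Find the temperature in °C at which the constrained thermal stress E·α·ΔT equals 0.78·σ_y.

130 °C

E = 9967 ksi = 68.72 GPa.
α = 13.1×10⁻⁶/°F × 9/5 = 23.6×10⁻⁶/K.
σ_y = 0.232 GPa = 232.0 MPa.
E·α·ΔT = 181.0 MPa ⇒ ΔT = 181.0 / (68.72×10³ × 23.6×10⁻⁶) = 111.7 K.
T = 17.9 + 111.7 = 129.6 °C.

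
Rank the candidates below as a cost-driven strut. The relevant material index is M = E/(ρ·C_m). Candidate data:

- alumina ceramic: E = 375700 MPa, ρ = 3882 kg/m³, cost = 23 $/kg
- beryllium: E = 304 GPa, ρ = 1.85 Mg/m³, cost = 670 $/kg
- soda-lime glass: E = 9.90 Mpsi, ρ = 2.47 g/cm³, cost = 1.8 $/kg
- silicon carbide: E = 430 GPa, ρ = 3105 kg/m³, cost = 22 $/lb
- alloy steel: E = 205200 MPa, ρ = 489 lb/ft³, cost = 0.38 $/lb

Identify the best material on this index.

alloy steel

Normalizing units and computing the index:
  alumina ceramic: E = 375.7 GPa, ρ = 3882 kg/m³, cost = 23.00 $/kg
  beryllium: E = 304.0 GPa, ρ = 1850 kg/m³, cost = 670.0 $/kg
  soda-lime glass: E = 68.26 GPa, ρ = 2470 kg/m³, cost = 1.800 $/kg
  silicon carbide: E = 430.0 GPa, ρ = 3105 kg/m³, cost = 48.50 $/kg
  alloy steel: E = 205.2 GPa, ρ = 7833 kg/m³, cost = 0.8377 $/kg
  alloy steel: M = 31.3 MN·m per $
  soda-lime glass: M = 15.4 MN·m per $
  alumina ceramic: M = 4.21 MN·m per $
  silicon carbide: M = 2.86 MN·m per $
  beryllium: M = 0.245 MN·m per $
The maximum is for alloy steel.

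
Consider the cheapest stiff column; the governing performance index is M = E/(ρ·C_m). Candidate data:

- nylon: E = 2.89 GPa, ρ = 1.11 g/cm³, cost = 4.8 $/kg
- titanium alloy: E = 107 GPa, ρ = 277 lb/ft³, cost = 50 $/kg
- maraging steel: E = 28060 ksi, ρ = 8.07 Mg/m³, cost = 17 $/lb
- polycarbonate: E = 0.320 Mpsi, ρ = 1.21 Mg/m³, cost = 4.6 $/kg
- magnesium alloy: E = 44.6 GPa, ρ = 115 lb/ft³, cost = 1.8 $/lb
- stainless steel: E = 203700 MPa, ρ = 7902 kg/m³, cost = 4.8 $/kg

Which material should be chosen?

magnesium alloy

After converting to SI:
  nylon: E = 2.890 GPa, ρ = 1110 kg/m³, cost = 4.800 $/kg
  titanium alloy: E = 107.0 GPa, ρ = 4437 kg/m³, cost = 50.00 $/kg
  maraging steel: E = 193.5 GPa, ρ = 8070 kg/m³, cost = 37.48 $/kg
  polycarbonate: E = 2.206 GPa, ρ = 1210 kg/m³, cost = 4.600 $/kg
  magnesium alloy: E = 44.60 GPa, ρ = 1842 kg/m³, cost = 3.968 $/kg
  stainless steel: E = 203.7 GPa, ρ = 7902 kg/m³, cost = 4.800 $/kg
  magnesium alloy: M = 6.10 MN·m per $
  stainless steel: M = 5.37 MN·m per $
  maraging steel: M = 0.640 MN·m per $
  nylon: M = 0.542 MN·m per $
  titanium alloy: M = 0.482 MN·m per $
  polycarbonate: M = 0.396 MN·m per $
Magnesium alloy has the largest M.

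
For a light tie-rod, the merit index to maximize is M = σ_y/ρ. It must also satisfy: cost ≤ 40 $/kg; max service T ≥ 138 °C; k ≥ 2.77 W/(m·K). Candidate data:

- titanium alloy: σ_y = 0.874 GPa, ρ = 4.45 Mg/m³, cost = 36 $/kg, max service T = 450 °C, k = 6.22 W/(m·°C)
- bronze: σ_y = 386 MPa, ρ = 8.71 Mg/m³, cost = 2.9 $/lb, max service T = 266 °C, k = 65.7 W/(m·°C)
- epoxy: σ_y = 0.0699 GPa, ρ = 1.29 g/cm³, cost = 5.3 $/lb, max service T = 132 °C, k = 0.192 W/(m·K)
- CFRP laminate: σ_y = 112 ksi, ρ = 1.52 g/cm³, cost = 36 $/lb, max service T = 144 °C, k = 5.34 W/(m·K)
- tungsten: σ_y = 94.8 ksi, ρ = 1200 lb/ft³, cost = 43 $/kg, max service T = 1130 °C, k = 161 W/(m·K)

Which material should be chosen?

Screen on constraints: cost ≤ 40 $/kg; max service T ≥ 138 °C; k ≥ 2.77 W/(m·K). Survivors: titanium alloy, bronze.
Putting every candidate on a common basis:
  titanium alloy: σ_y = 874.0 MPa, ρ = 4450 kg/m³
  bronze: σ_y = 386.0 MPa, ρ = 8710 kg/m³
  titanium alloy: M = 196 kN·m/kg
  bronze: M = 44.3 kN·m/kg
Titanium alloy has the largest M.

titanium alloy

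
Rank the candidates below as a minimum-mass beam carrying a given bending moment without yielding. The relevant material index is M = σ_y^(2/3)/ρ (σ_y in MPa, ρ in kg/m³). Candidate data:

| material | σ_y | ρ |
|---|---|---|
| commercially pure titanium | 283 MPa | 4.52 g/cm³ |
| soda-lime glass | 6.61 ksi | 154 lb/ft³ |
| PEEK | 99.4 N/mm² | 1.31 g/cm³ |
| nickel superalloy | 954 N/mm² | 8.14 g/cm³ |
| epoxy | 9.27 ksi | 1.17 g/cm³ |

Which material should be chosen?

Putting every candidate on a common basis:
  commercially pure titanium: σ_y = 283.0 MPa, ρ = 4520 kg/m³
  soda-lime glass: σ_y = 45.57 MPa, ρ = 2467 kg/m³
  PEEK: σ_y = 99.40 MPa, ρ = 1310 kg/m³
  nickel superalloy: σ_y = 954.0 MPa, ρ = 8140 kg/m³
  epoxy: σ_y = 63.91 MPa, ρ = 1170 kg/m³
  PEEK: M = 16.4×10⁻³
  epoxy: M = 13.7×10⁻³
  nickel superalloy: M = 11.9×10⁻³
  commercially pure titanium: M = 9.54×10⁻³
  soda-lime glass: M = 5.17×10⁻³
The maximum is for PEEK.

PEEK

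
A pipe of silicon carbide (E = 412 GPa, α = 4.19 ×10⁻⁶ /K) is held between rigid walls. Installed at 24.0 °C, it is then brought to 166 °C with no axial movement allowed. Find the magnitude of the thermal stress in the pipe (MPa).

ΔT = 142.0 K. Constrained thermal stress σ = E·α·ΔT = 412.0×10³ MPa × 4.19×10⁻⁶ × 142.0 = 245 MPa (compressive).

245 MPa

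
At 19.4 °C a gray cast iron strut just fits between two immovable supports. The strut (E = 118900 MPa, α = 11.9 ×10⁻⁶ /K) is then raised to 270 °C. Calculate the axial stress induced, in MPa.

355 MPa

E = 118900 MPa = 118.9 GPa.
ΔT = 250.6 K. Constrained thermal stress σ = E·α·ΔT = 118.9×10³ MPa × 11.9×10⁻⁶ × 250.6 = 355 MPa (compressive).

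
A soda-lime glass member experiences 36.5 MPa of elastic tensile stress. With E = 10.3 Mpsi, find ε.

E = 10.3 Mpsi = 71.02 GPa = 71020 MPa.
ε = σ/E = 36.5 / 71020 = 5.14×10⁻⁴.

5.14×10⁻⁴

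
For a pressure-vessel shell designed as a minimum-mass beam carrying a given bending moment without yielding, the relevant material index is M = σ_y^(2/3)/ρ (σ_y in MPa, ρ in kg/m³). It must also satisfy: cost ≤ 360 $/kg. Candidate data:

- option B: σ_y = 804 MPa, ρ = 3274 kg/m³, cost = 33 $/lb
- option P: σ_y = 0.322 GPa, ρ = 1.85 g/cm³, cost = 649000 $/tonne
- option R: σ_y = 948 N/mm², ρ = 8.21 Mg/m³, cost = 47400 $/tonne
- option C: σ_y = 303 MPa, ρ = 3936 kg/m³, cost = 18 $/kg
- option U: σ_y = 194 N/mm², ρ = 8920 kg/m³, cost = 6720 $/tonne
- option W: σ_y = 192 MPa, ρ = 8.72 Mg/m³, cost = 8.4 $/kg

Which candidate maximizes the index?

option B

Screen on constraints: cost ≤ 360 $/kg. Survivors: option B, option R, option C, option U, option W.
After converting to SI:
  option B: σ_y = 804.0 MPa, ρ = 3274 kg/m³
  option R: σ_y = 948.0 MPa, ρ = 8210 kg/m³
  option C: σ_y = 303.0 MPa, ρ = 3936 kg/m³
  option U: σ_y = 194.0 MPa, ρ = 8920 kg/m³
  option W: σ_y = 192.0 MPa, ρ = 8720 kg/m³
  option B: M = 26.4×10⁻³
  option R: M = 11.8×10⁻³
  option C: M = 11.5×10⁻³
  option W: M = 3.82×10⁻³
  option U: M = 3.76×10⁻³
Option B has the largest M.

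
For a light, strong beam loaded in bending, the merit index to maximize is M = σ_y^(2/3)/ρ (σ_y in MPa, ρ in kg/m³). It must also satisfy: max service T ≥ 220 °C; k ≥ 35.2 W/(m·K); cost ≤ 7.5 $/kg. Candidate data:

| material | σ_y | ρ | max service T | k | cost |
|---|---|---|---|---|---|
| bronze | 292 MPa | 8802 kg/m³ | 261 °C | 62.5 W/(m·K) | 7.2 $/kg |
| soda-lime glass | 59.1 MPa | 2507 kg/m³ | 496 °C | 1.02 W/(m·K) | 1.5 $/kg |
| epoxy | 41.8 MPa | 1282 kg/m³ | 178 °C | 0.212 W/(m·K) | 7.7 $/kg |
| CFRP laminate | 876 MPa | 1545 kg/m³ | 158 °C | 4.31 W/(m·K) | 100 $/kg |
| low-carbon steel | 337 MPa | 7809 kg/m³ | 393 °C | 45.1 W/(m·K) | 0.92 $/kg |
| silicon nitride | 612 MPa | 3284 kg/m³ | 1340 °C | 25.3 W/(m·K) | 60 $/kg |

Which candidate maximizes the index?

Screen on constraints: max service T ≥ 220 °C; k ≥ 35.2 W/(m·K); cost ≤ 7.5 $/kg. Survivors: bronze, low-carbon steel.
Evaluate M for each candidate:
  low-carbon steel: M = 6.20×10⁻³
  bronze: M = 5.00×10⁻³
Low-carbon steel ranks first.

low-carbon steel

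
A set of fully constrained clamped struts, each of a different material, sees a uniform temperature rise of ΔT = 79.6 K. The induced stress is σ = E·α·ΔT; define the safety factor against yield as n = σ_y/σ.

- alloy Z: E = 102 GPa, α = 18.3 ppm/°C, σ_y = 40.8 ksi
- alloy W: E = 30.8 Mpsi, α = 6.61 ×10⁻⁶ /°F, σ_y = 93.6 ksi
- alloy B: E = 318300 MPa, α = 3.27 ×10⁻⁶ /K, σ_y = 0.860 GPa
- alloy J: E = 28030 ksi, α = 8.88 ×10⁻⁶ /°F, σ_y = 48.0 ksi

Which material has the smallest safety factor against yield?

alloy J

Per material, after unit conversion:
  alloy Z: E = 102.0, α = 18.3, σ_y = 281.3 → σ = 149 MPa, n = 1.89
  alloy W: E = 212.4, α = 11.9, σ_y = 645.3 → σ = 201 MPa, n = 3.21
  alloy B: E = 318.3, α = 3.27, σ_y = 860.0 → σ = 82.9 MPa, n = 10.4
  alloy J: E = 193.3, α = 16.0, σ_y = 330.9 → σ = 246 MPa, n = 1.35
The minimum is alloy J at n = 1.35.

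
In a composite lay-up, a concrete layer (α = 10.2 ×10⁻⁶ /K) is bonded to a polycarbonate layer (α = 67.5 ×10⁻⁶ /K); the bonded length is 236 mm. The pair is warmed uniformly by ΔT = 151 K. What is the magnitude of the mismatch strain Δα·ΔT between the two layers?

Δα = |10.2 − 67.5|×10⁻⁶/K = 57.3×10⁻⁶/K.
Mismatch strain = Δα·ΔT = 57.3×10⁻⁶ × 151.0 = 8.65×10⁻³.

8.65×10⁻³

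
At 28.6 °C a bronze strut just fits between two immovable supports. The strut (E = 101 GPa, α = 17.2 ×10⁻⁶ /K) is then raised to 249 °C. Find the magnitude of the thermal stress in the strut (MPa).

383 MPa

ΔT = 220.4 K. Constrained thermal stress σ = E·α·ΔT = 101.0×10³ MPa × 17.2×10⁻⁶ × 220.4 = 383 MPa (compressive).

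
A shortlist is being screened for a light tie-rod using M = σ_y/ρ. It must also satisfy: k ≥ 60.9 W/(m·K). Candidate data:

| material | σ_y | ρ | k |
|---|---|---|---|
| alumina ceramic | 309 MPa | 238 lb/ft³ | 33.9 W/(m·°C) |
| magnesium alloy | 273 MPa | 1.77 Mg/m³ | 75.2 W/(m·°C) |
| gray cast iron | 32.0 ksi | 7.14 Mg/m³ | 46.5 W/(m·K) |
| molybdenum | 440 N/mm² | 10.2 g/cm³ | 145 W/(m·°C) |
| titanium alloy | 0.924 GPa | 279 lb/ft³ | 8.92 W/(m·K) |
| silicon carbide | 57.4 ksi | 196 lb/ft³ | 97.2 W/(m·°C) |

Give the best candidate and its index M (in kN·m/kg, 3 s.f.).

Screen on constraints: k ≥ 60.9 W/(m·K). Survivors: magnesium alloy, molybdenum, silicon carbide.
Convert each candidate to consistent units, then evaluate M:
  magnesium alloy: σ_y = 273.0 MPa, ρ = 1770 kg/m³
  molybdenum: σ_y = 440.0 MPa, ρ = 10200 kg/m³
  silicon carbide: σ_y = 395.8 MPa, ρ = 3140 kg/m³
  magnesium alloy: M = 154 kN·m/kg
  silicon carbide: M = 126 kN·m/kg
  molybdenum: M = 43.1 kN·m/kg
Magnesium alloy has the largest M.

magnesium alloy, M = 154 kN·m/kg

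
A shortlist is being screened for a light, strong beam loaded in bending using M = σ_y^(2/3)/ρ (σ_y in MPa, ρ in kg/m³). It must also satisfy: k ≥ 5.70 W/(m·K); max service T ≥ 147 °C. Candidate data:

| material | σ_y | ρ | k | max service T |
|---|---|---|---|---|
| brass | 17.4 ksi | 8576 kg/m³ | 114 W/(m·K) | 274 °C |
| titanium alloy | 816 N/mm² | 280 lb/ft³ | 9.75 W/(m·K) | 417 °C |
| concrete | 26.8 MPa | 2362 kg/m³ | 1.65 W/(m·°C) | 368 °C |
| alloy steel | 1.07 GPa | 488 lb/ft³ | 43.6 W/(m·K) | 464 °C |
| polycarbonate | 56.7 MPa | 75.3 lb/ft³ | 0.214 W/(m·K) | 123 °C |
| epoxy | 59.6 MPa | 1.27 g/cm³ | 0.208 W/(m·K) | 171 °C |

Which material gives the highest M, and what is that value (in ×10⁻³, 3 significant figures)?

Screen on constraints: k ≥ 5.70 W/(m·K); max service T ≥ 147 °C. Survivors: brass, titanium alloy, alloy steel.
Putting every candidate on a common basis:
  brass: σ_y = 120.0 MPa, ρ = 8576 kg/m³
  titanium alloy: σ_y = 816.0 MPa, ρ = 4485 kg/m³
  alloy steel: σ_y = 1070 MPa, ρ = 7817 kg/m³
  titanium alloy: M = 19.5×10⁻³
  alloy steel: M = 13.4×10⁻³
  brass: M = 2.84×10⁻³
The maximum is for titanium alloy.

titanium alloy, M = 19.5×10⁻³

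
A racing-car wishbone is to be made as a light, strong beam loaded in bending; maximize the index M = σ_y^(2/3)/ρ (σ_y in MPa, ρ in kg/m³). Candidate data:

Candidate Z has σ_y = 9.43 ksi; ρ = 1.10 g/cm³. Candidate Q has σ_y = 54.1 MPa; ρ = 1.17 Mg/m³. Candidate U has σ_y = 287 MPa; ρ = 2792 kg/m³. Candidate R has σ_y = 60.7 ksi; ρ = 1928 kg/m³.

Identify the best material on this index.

Normalizing units and computing the index:
  candidate Z: σ_y = 65.02 MPa, ρ = 1100 kg/m³
  candidate Q: σ_y = 54.10 MPa, ρ = 1170 kg/m³
  candidate U: σ_y = 287.0 MPa, ρ = 2792 kg/m³
  candidate R: σ_y = 418.5 MPa, ρ = 1928 kg/m³
  candidate R: M = 29.0×10⁻³
  candidate U: M = 15.6×10⁻³
  candidate Z: M = 14.7×10⁻³
  candidate Q: M = 12.2×10⁻³
Highest index: candidate R.

candidate R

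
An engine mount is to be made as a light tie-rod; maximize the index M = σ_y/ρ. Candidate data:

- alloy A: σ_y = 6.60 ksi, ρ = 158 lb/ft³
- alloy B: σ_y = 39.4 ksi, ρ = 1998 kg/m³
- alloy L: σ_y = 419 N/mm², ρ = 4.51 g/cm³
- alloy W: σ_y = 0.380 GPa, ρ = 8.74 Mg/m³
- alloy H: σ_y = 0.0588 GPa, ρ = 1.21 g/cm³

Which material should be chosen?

After converting to SI:
  alloy A: σ_y = 45.51 MPa, ρ = 2531 kg/m³
  alloy B: σ_y = 271.7 MPa, ρ = 1998 kg/m³
  alloy L: σ_y = 419.0 MPa, ρ = 4510 kg/m³
  alloy W: σ_y = 380.0 MPa, ρ = 8740 kg/m³
  alloy H: σ_y = 58.80 MPa, ρ = 1210 kg/m³
  alloy B: M = 136 kN·m/kg
  alloy L: M = 92.9 kN·m/kg
  alloy H: M = 48.6 kN·m/kg
  alloy W: M = 43.5 kN·m/kg
  alloy A: M = 18.0 kN·m/kg
The maximum is for alloy B.

alloy B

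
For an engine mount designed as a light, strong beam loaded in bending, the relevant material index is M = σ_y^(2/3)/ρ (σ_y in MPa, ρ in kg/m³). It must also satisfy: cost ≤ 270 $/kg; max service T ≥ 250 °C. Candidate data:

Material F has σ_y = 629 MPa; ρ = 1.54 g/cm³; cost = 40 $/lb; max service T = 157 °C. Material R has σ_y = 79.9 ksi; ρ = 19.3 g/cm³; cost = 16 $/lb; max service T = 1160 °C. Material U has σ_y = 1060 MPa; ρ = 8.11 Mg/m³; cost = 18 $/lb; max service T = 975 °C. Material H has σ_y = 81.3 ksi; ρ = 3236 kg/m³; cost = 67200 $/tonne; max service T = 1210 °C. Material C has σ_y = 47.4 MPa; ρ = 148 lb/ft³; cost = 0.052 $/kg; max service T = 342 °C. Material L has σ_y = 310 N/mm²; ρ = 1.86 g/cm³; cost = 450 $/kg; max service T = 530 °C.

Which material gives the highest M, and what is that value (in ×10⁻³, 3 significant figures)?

Screen on constraints: cost ≤ 270 $/kg; max service T ≥ 250 °C. Survivors: material R, material U, material H, material C.
In SI units:
  material R: σ_y = 550.9 MPa, ρ = 19300 kg/m³
  material U: σ_y = 1060 MPa, ρ = 8110 kg/m³
  material H: σ_y = 560.5 MPa, ρ = 3236 kg/m³
  material C: σ_y = 47.40 MPa, ρ = 2371 kg/m³
  material H: M = 21.0×10⁻³
  material U: M = 12.8×10⁻³
  material C: M = 5.52×10⁻³
  material R: M = 3.48×10⁻³
Highest index: material H.

material H, M = 21.0×10⁻³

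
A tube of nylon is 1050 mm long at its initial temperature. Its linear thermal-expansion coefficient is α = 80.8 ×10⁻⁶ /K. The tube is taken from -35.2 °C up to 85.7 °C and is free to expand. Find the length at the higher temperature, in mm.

ΔT = 85.7 − (-35.2) = 120.9 K.
ΔL = α·L₀·ΔT = 80.8×10⁻⁶ × 1050 mm × 120.9 K = 10.3 mm.
L = L₀ + ΔL = 1050 + 10.3 = 1060.3 mm.

1060.3 mm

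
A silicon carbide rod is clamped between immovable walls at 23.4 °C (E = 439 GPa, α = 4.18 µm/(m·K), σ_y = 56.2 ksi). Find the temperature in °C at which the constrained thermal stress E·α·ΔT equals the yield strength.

235 °C

σ_y = 56.2 ksi = 387.5 MPa.
E·α·ΔT = 387.5 MPa ⇒ ΔT = 387.5 / (439.0×10³ × 4.18×10⁻⁶) = 211.2 K.
T = 23.4 + 211.2 = 234.6 °C.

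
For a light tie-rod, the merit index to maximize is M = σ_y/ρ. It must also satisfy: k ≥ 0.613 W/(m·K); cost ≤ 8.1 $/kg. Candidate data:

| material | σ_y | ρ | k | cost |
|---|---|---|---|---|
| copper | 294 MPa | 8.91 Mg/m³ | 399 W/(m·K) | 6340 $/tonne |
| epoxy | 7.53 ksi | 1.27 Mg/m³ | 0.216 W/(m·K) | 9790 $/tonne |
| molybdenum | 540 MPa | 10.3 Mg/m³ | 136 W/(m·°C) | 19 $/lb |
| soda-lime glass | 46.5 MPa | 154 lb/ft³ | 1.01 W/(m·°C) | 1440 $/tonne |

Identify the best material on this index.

Screen on constraints: k ≥ 0.613 W/(m·K); cost ≤ 8.1 $/kg. Survivors: copper, soda-lime glass.
Normalizing units and computing the index:
  copper: σ_y = 294.0 MPa, ρ = 8910 kg/m³
  soda-lime glass: σ_y = 46.50 MPa, ρ = 2467 kg/m³
  copper: M = 33.0 kN·m/kg
  soda-lime glass: M = 18.9 kN·m/kg
Copper ranks first.

copper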